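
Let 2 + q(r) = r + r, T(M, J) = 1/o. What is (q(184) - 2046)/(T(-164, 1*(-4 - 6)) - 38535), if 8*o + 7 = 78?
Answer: 119280/2735977 ≈ 0.043597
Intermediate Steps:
o = 71/8 (o = -7/8 + (1/8)*78 = -7/8 + 39/4 = 71/8 ≈ 8.8750)
T(M, J) = 8/71 (T(M, J) = 1/(71/8) = 8/71)
q(r) = -2 + 2*r (q(r) = -2 + (r + r) = -2 + 2*r)
(q(184) - 2046)/(T(-164, 1*(-4 - 6)) - 38535) = ((-2 + 2*184) - 2046)/(8/71 - 38535) = ((-2 + 368) - 2046)/(-2735977/71) = (366 - 2046)*(-71/2735977) = -1680*(-71/2735977) = 119280/2735977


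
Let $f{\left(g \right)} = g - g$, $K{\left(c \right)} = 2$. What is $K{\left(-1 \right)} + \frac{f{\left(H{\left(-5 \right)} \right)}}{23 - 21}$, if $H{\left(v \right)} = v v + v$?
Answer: $2$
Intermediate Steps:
$H{\left(v \right)} = v + v^{2}$ ($H{\left(v \right)} = v^{2} + v = v + v^{2}$)
$f{\left(g \right)} = 0$
$K{\left(-1 \right)} + \frac{f{\left(H{\left(-5 \right)} \right)}}{23 - 21} = 2 + \frac{0}{23 - 21} = 2 + \frac{0}{2} = 2 + 0 \cdot \frac{1}{2} = 2 + 0 = 2$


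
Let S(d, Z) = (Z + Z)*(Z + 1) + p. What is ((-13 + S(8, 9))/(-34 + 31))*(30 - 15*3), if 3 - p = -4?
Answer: 870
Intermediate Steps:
p = 7 (p = 3 - 1*(-4) = 3 + 4 = 7)
S(d, Z) = 7 + 2*Z*(1 + Z) (S(d, Z) = (Z + Z)*(Z + 1) + 7 = (2*Z)*(1 + Z) + 7 = 2*Z*(1 + Z) + 7 = 7 + 2*Z*(1 + Z))
((-13 + S(8, 9))/(-34 + 31))*(30 - 15*3) = ((-13 + (7 + 2*9 + 2*9²))/(-34 + 31))*(30 - 15*3) = ((-13 + (7 + 18 + 2*81))/(-3))*(30 - 45) = ((-13 + (7 + 18 + 162))*(-⅓))*(-15) = ((-13 + 187)*(-⅓))*(-15) = (174*(-⅓))*(-15) = -58*(-15) = 870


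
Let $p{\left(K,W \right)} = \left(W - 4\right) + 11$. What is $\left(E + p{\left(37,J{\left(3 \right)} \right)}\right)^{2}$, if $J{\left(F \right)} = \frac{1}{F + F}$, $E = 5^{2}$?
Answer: $\frac{37249}{36} \approx 1034.7$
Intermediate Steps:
$E = 25$
$J{\left(F \right)} = \frac{1}{2 F}$
$p{\left(K,W \right)} = 7 + W$ ($p{\left(K,W \right)} = \left(-4 + W\right) + 11 = 7 + W$)
$\left(E + p{\left(37,J{\left(3 \right)} \right)}\right)^{2} = \left(25 + \left(7 + \frac{1}{2 \cdot 3}\right)\right)^{2} = \left(25 + \left(7 + \frac{1}{2} \cdot \frac{1}{3}\right)\right)^{2} = \left(25 + \left(7 + \frac{1}{6}\right)\right)^{2} = \left(25 + \frac{43}{6}\right)^{2} = \left(\frac{193}{6}\right)^{2} = \frac{37249}{36}$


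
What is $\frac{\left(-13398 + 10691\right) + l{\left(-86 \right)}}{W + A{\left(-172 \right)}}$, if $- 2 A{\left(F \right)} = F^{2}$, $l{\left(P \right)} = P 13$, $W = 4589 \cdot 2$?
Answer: $\frac{3825}{5614} \approx 0.68133$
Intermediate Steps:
$W = 9178$
$l{\left(P \right)} = 13 P$
$A{\left(F \right)} = - \frac{F^{2}}{2}$
$\frac{\left(-13398 + 10691\right) + l{\left(-86 \right)}}{W + A{\left(-172 \right)}} = \frac{\left(-13398 + 10691\right) + 13 \left(-86\right)}{9178 - \frac{\left(-172\right)^{2}}{2}} = \frac{-2707 - 1118}{9178 - 14792} = - \frac{3825}{9178 - 14792} = - \frac{3825}{-5614} = \left(-3825\right) \left(- \frac{1}{5614}\right) = \frac{3825}{5614}$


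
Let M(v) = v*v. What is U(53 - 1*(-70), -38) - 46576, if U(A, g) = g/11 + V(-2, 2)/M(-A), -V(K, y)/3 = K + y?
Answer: -512374/11 ≈ -46579.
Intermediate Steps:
V(K, y) = -3*K - 3*y (V(K, y) = -3*(K + y) = -3*K - 3*y)
M(v) = v²
U(A, g) = g/11 (U(A, g) = g/11 + (-3*(-2) - 3*2)/((-A)²) = g*(1/11) + (6 - 6)/(A²) = g/11 + 0/A² = g/11 + 0 = g/11)
U(53 - 1*(-70), -38) - 46576 = (1/11)*(-38) - 46576 = -38/11 - 46576 = -512374/11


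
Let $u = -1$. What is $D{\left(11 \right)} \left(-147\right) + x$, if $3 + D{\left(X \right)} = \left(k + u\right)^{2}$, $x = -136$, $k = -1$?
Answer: $-283$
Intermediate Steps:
$D{\left(X \right)} = 1$ ($D{\left(X \right)} = -3 + \left(-1 - 1\right)^{2} = -3 + \left(-2\right)^{2} = -3 + 4 = 1$)
$D{\left(11 \right)} \left(-147\right) + x = 1 \left(-147\right) - 136 = -147 - 136 = -283$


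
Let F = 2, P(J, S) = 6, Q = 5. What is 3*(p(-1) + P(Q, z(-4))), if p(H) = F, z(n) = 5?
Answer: 24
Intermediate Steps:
p(H) = 2
3*(p(-1) + P(Q, z(-4))) = 3*(2 + 6) = 3*8 = 24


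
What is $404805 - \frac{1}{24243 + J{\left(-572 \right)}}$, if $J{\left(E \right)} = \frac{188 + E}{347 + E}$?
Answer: $\frac{736078386090}{1818353} \approx 4.0481 \cdot 10^{5}$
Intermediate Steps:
$J{\left(E \right)} = \frac{188 + E}{347 + E}$
$404805 - \frac{1}{24243 + J{\left(-572 \right)}} = 404805 - \frac{1}{24243 + \frac{188 - 572}{347 - 572}} = 404805 - \frac{1}{24243 + \frac{1}{-225} \left(-384\right)} = 404805 - \frac{1}{24243 - - \frac{128}{75}} = 404805 - \frac{1}{24243 + \frac{128}{75}} = 404805 - \frac{1}{\frac{1818353}{75}} = 404805 - \frac{75}{1818353} = \frac{736078386090}{1818353}$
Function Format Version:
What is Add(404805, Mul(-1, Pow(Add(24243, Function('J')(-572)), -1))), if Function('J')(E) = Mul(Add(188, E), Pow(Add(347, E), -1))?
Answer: Rational(736078386090, 1818353) ≈ 4.0481e+5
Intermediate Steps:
Function('J')(E) = Mul(Pow(Add(347, E), -1), Add(188, E))
Add(404805, Mul(-1, Pow(Add(24243, Function('J')(-572)), -1))) = Add(404805, Mul(-1, Pow(Add(24243, Mul(Pow(Add(347, -572), -1), Add(188, -572))), -1))) = Add(404805, Mul(-1, Pow(Add(24243, Mul(Pow(-225, -1), -384)), -1))) = Add(404805, Mul(-1, Pow(Add(24243, Mul(Rational(-1, 225), -384)), -1))) = Add(404805, Mul(-1, Pow(Add(24243, Rational(128, 75)), -1))) = Add(404805, Mul(-1, Pow(Rational(1818353, 75), -1))) = Add(404805, Mul(-1, Rational(75, 1818353))) = Add(404805, Rational(-75, 1818353)) = Rational(736078386090, 1818353)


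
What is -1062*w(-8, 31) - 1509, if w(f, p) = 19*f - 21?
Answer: 182217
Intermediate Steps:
w(f, p) = -21 + 19*f
-1062*w(-8, 31) - 1509 = -1062*(-21 + 19*(-8)) - 1509 = -1062*(-21 - 152) - 1509 = -1062*(-173) - 1509 = 183726 - 1509 = 182217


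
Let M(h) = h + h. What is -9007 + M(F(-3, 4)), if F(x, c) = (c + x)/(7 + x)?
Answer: -18013/2 ≈ -9006.5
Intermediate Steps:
F(x, c) = (c + x)/(7 + x)
M(h) = 2*h
-9007 + M(F(-3, 4)) = -9007 + 2*((4 - 3)/(7 - 3)) = -9007 + 2*(1/4) = -9007 + 2*((¼)*1) = -9007 + 2*(¼) = -9007 + ½ = -18013/2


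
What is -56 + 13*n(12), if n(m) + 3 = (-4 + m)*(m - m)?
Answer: -95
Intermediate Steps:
n(m) = -3 (n(m) = -3 + (-4 + m)*(m - m) = -3 + (-4 + m)*0 = -3 + 0 = -3)
-56 + 13*n(12) = -56 + 13*(-3) = -56 - 39 = -95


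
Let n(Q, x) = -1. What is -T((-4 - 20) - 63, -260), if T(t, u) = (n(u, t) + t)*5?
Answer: 440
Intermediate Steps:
T(t, u) = -5 + 5*t (T(t, u) = (-1 + t)*5 = -5 + 5*t)
-T((-4 - 20) - 63, -260) = -(-5 + 5*((-4 - 20) - 63)) = -(-5 + 5*(-24 - 63)) = -(-5 + 5*(-87)) = -(-5 - 435) = -1*(-440) = 440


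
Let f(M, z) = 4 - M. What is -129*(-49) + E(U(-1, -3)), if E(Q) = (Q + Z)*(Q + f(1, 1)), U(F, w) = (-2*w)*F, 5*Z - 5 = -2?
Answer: 31686/5 ≈ 6337.2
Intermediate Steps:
Z = 3/5 (Z = 1 + (1/5)*(-2) = 1 - 2/5 = 3/5 ≈ 0.60000)
U(F, w) = -2*F*w
E(Q) = (3 + Q)*(3/5 + Q) (E(Q) = (Q + 3/5)*(Q + (4 - 1*1)) = (3/5 + Q)*(Q + (4 - 1)) = (3/5 + Q)*(Q + 3) = (3/5 + Q)*(3 + Q) = (3 + Q)*(3/5 + Q))
-129*(-49) + E(U(-1, -3)) = -129*(-49) + (9/5 + (-2*(-1)*(-3))**2 + 18*(-2*(-1)*(-3))/5) = 6321 + (9/5 + (-6)**2 + (18/5)*(-6)) = 6321 + (9/5 + 36 - 108/5) = 6321 + 81/5 = 31686/5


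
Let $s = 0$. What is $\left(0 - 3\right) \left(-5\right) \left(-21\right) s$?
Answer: $0$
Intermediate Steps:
$\left(0 - 3\right) \left(-5\right) \left(-21\right) s = \left(0 - 3\right) \left(-5\right) \left(-21\right) 0 = \left(-3\right) \left(-5\right) \left(-21\right) 0 = 15 \left(-21\right) 0 = \left(-315\right) 0 = 0$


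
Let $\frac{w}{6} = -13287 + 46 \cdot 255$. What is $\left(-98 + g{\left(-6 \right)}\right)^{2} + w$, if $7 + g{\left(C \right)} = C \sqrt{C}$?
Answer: $1467 + 1260 i \sqrt{6} \approx 1467.0 + 3086.4 i$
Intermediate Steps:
$g{\left(C \right)} = -7 + C^{\frac{3}{2}}$ ($g{\left(C \right)} = -7 + C \sqrt{C} = -7 + C^{\frac{3}{2}}$)
$w = -9342$ ($w = 6 \left(-13287 + 46 \cdot 255\right) = 6 \left(-13287 + 11730\right) = 6 \left(-1557\right) = -9342$)
$\left(-98 + g{\left(-6 \right)}\right)^{2} + w = \left(-98 - \left(7 - \left(-6\right)^{\frac{3}{2}}\right)\right)^{2} - 9342 = \left(-98 - \left(7 + 6 i \sqrt{6}\right)\right)^{2} - 9342 = \left(-105 - 6 i \sqrt{6}\right)^{2} - 9342 = -9342 + \left(-105 - 6 i \sqrt{6}\right)^{2}$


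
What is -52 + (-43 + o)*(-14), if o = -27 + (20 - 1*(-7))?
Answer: 550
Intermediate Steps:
o = 0 (o = -27 + (20 + 7) = -27 + 27 = 0)
-52 + (-43 + o)*(-14) = -52 + (-43 + 0)*(-14) = -52 - 43*(-14) = -52 + 602 = 550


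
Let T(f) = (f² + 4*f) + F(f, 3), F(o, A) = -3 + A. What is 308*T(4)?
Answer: 9856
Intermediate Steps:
T(f) = f² + 4*f (T(f) = (f² + 4*f) + (-3 + 3) = (f² + 4*f) + 0 = f² + 4*f)
308*T(4) = 308*(4*(4 + 4)) = 308*(4*8) = 308*32 = 9856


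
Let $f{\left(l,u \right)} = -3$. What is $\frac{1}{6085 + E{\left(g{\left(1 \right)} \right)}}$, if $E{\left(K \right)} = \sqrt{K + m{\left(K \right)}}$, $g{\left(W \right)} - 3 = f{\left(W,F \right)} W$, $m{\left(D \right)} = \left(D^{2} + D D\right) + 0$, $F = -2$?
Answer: $\frac{1}{6085} \approx 0.00016434$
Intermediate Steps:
$m{\left(D \right)} = 2 D^{2}$ ($m{\left(D \right)} = \left(D^{2} + D^{2}\right) + 0 = 2 D^{2} + 0 = 2 D^{2}$)
$g{\left(W \right)} = 3 - 3 W$
$E{\left(K \right)} = \sqrt{K + 2 K^{2}}$
$\frac{1}{6085 + E{\left(g{\left(1 \right)} \right)}} = \frac{1}{6085 + \sqrt{\left(3 - 3\right) \left(1 + 2 \left(3 - 3\right)\right)}} = \frac{1}{6085 + \sqrt{0 \left(1 + 2 \cdot 0\right)}} = \frac{1}{6085 + \sqrt{0 \left(1 + 0\right)}} = \frac{1}{6085 + \sqrt{0 \cdot 1}} = \frac{1}{6085 + \sqrt{0}} = \frac{1}{6085 + 0} = \frac{1}{6085}$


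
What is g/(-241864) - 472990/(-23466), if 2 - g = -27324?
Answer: 28439505361/1418895156 ≈ 20.043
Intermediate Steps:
g = 27326 (g = 2 - 1*(-27324) = 2 + 27324 = 27326)
g/(-241864) - 472990/(-23466) = 27326/(-241864) - 472990/(-23466) = 27326*(-1/241864) - 472990*(-1/23466) = -13663/120932 + 236495/11733 = 28439505361/1418895156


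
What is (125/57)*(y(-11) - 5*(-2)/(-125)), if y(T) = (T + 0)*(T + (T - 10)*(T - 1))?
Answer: -331385/57 ≈ -5813.8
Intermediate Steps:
y(T) = T*(T + (-1 + T)*(-10 + T)) (y(T) = T*(T + (-10 + T)*(-1 + T)) = T*(T + (-1 + T)*(-10 + T)))
(125/57)*(y(-11) - 5*(-2)/(-125)) = (125/57)*(-11*(10 + (-11)² - 10*(-11)) - 5*(-2)/(-125)) = (125*(1/57))*(-11*(10 + 121 + 110) + 10*(-1/125)) = 125*(-11*241 - 2/25)/57 = 125*(-2651 - 2/25)/57 = (125/57)*(-66277/25) = -331385/57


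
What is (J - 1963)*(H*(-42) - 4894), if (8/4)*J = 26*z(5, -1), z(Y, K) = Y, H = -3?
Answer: 9049664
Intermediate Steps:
J = 65 (J = (26*5)/2 = (½)*130 = 65)
(J - 1963)*(H*(-42) - 4894) = (65 - 1963)*(-3*(-42) - 4894) = -1898*(126 - 4894) = -1898*(-4768) = 9049664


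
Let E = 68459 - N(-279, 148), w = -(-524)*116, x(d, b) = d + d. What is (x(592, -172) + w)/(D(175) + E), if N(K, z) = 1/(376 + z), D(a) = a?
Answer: 32471232/35964215 ≈ 0.90288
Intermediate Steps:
x(d, b) = 2*d
w = 60784 (w = -524*(-116) = 60784)
E = 35872515/524 (E = 68459 - 1/(376 + 148) = 68459 - 1/524 = 35872515/524 ≈ 68459.)
(x(592, -172) + w)/(D(175) + E) = (2*592 + 60784)/(175 + 35872515/524) = (1184 + 60784)/(35964215/524) = 61968*(524/35964215) = 32471232/35964215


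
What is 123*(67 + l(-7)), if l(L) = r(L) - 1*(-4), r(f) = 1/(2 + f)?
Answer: 43542/5 ≈ 8708.4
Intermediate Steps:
l(L) = 4 + 1/(2 + L) (l(L) = 1/(2 + L) - 1*(-4) = 1/(2 + L) + 4 = 4 + 1/(2 + L))
123*(67 + l(-7)) = 123*(67 + (9 + 4*(-7))/(2 - 7)) = 123*(67 + (9 - 28)/(-5)) = 123*(67 - ⅕*(-19)) = 123*(67 + 19/5) = 123*(354/5) = 43542/5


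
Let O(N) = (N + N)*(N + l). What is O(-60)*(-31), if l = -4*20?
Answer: -520800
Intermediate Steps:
l = -80
O(N) = 2*N*(-80 + N) (O(N) = (N + N)*(N - 80) = (2*N)*(-80 + N) = 2*N*(-80 + N))
O(-60)*(-31) = (2*(-60)*(-80 - 60))*(-31) = (2*(-60)*(-140))*(-31) = 16800*(-31) = -520800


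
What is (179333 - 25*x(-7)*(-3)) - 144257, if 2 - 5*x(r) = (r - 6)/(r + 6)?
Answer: 34911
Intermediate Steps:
x(r) = ⅖ - (-6 + r)/(5*(6 + r)) (x(r) = ⅖ - (r - 6)/(5*(r + 6)) = ⅖ - (-6 + r)/(5*(6 + r)))
(179333 - 25*x(-7)*(-3)) - 144257 = (179333 - 5*(18 - 7)/(6 - 7)*(-3)) - 144257 = (179333 - 5*11/(-1)*(-3)) - 144257 = (179333 - 5*(-1)*11*(-3)) - 144257 = (179333 - 25*(-11/5)*(-3)) - 144257 = (179333 + 55*(-3)) - 144257 = (179333 - 165) - 144257 = 179168 - 144257 = 34911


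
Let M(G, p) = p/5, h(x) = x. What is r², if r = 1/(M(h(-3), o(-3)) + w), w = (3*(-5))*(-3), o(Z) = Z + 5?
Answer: 25/51529 ≈ 0.00048516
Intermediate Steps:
o(Z) = 5 + Z
M(G, p) = p/5 (M(G, p) = p*(⅕) = p/5)
w = 45 (w = -15*(-3) = 45)
r = 5/227 (r = 1/((5 - 3)/5 + 45) = 1/((⅕)*2 + 45) = 1/(⅖ + 45) = 1/(227/5) = 5/227 ≈ 0.022026)
r² = (5/227)² = 25/51529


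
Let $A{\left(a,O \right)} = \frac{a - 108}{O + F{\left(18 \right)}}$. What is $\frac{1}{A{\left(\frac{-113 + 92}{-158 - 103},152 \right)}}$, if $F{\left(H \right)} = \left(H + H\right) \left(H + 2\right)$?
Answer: $- \frac{75864}{9389} \approx -8.0801$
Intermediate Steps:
$F{\left(H \right)} = 2 H \left(2 + H\right)$
$A{\left(a,O \right)} = \frac{-108 + a}{720 + O}$ ($A{\left(a,O \right)} = \frac{a - 108}{O + 2 \cdot 18 \left(2 + 18\right)} = \frac{-108 + a}{O + 2 \cdot 18 \cdot 20} = \frac{-108 + a}{O + 720} = \frac{-108 + a}{720 + O}$)
$\frac{1}{A{\left(\frac{-113 + 92}{-158 - 103},152 \right)}} = \frac{1}{\frac{1}{720 + 152} \left(-108 + \frac{-113 + 92}{-158 - 103}\right)} = \frac{1}{\frac{1}{872} \left(-108 - \frac{21}{-261}\right)} = \frac{1}{\frac{1}{872} \left(-108 - - \frac{7}{87}\right)} = \frac{1}{\frac{1}{872} \left(-108 + \frac{7}{87}\right)} = \frac{1}{\frac{1}{872} \left(- \frac{9389}{87}\right)} = \frac{1}{- \frac{9389}{75864}} = - \frac{75864}{9389}$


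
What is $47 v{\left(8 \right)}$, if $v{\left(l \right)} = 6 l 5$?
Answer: $11280$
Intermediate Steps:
$v{\left(l \right)} = 30 l$
$47 v{\left(8 \right)} = 47 \cdot 30 \cdot 8 = 47 \cdot 240 = 11280$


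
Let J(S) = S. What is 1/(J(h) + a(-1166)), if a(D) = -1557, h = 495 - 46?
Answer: -1/1108 ≈ -0.00090253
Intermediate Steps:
h = 449
1/(J(h) + a(-1166)) = 1/(449 - 1557) = 1/(-1108) = -1/1108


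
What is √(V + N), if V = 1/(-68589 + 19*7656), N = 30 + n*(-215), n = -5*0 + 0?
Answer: √283668873/3075 ≈ 5.4772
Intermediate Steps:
n = 0 (n = 0 + 0 = 0)
N = 30 (N = 30 + 0*(-215) = 30 + 0 = 30)
V = 1/76875 (V = 1/(-68589 + 145464) = 1/76875 ≈ 1.3008e-5)
√(V + N) = √(1/76875 + 30) = √(2306251/76875) = √283668873/3075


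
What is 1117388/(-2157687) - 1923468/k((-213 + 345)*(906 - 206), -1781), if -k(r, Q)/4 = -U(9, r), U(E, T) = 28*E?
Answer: -16473683435/8630748 ≈ -1908.7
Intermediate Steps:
k(r, Q) = 1008 (k(r, Q) = -(-4)*28*9 = -(-4)*252 = -4*(-252) = 1008)
1117388/(-2157687) - 1923468/k((-213 + 345)*(906 - 206), -1781) = 1117388/(-2157687) - 1923468/1008 = 1117388*(-1/2157687) - 1923468*1/1008 = -1117388/2157687 - 160289/84 = -16473683435/8630748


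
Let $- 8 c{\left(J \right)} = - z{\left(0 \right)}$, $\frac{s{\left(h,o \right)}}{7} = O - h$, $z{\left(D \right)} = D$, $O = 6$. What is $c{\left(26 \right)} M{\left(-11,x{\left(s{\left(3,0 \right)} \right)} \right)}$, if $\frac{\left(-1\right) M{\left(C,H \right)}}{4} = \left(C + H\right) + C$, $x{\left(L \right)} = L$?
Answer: $0$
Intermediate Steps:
$s{\left(h,o \right)} = 42 - 7 h$ ($s{\left(h,o \right)} = 7 \left(6 - h\right) = 42 - 7 h$)
$M{\left(C,H \right)} = - 8 C - 4 H$ ($M{\left(C,H \right)} = - 4 \left(\left(C + H\right) + C\right) = - 4 \left(H + 2 C\right) = - 8 C - 4 H$)
$c{\left(J \right)} = 0$ ($c{\left(J \right)} = - \frac{\left(-1\right) 0}{8} = \left(- \frac{1}{8}\right) 0 = 0$)
$c{\left(26 \right)} M{\left(-11,x{\left(s{\left(3,0 \right)} \right)} \right)} = 0 \left(\left(-8\right) \left(-11\right) - 4 \left(42 - 21\right)\right) = 0 \left(88 - 4 \left(42 - 21\right)\right) = 0 \left(88 - 84\right) = 0 \cdot 4 = 0$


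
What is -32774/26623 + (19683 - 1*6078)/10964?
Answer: 2871779/291894572 ≈ 0.0098384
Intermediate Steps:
-32774/26623 + (19683 - 1*6078)/10964 = -32774*1/26623 + (19683 - 6078)*(1/10964) = -32774/26623 + 13605*(1/10964) = -32774/26623 + 13605/10964 = 2871779/291894572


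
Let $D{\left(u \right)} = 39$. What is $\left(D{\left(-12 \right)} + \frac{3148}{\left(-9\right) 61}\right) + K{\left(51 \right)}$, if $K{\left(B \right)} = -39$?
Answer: $- \frac{3148}{549} \approx -5.7341$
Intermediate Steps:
$\left(D{\left(-12 \right)} + \frac{3148}{\left(-9\right) 61}\right) + K{\left(51 \right)} = \left(39 + \frac{3148}{\left(-9\right) 61}\right) - 39 = \left(39 + \frac{3148}{-549}\right) - 39 = \left(39 + 3148 \left(- \frac{1}{549}\right)\right) - 39 = \left(39 - \frac{3148}{549}\right) - 39 = \frac{18263}{549} - 39 = - \frac{3148}{549}$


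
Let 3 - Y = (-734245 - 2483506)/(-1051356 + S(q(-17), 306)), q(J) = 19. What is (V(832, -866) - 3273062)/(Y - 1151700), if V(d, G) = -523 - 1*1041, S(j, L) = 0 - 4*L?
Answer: 3446805835080/1212256446011 ≈ 2.8433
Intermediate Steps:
S(j, L) = -4*L
Y = -60011/1052580 (Y = 3 - (-734245 - 2483506)/(-1051356 - 4*306) = 3 - (-3217751)/(-1051356 - 1224) = 3 - (-3217751)/(-1052580) = 3 - (-3217751)*(-1)/1052580 = 3 - 1*3217751/1052580 = 3 - 3217751/1052580 = -60011/1052580 ≈ -0.057013)
V(d, G) = -1564 (V(d, G) = -523 - 1041 = -1564)
(V(832, -866) - 3273062)/(Y - 1151700) = (-1564 - 3273062)/(-60011/1052580 - 1151700) = -3274626/(-1212256446011/1052580) = -3274626*(-1052580/1212256446011) = 3446805835080/1212256446011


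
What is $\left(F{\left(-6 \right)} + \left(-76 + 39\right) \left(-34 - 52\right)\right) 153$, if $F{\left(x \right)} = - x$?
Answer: $487764$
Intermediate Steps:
$\left(F{\left(-6 \right)} + \left(-76 + 39\right) \left(-34 - 52\right)\right) 153 = \left(\left(-1\right) \left(-6\right) + \left(-76 + 39\right) \left(-34 - 52\right)\right) 153 = \left(6 - -3182\right) 153 = \left(6 + 3182\right) 153 = 3188 \cdot 153 = 487764$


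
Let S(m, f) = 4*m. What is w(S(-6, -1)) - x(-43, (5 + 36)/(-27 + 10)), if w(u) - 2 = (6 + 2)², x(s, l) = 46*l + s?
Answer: 3739/17 ≈ 219.94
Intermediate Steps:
x(s, l) = s + 46*l
w(u) = 66 (w(u) = 2 + (6 + 2)² = 2 + 8² = 2 + 64 = 66)
w(S(-6, -1)) - x(-43, (5 + 36)/(-27 + 10)) = 66 - (-43 + 46*((5 + 36)/(-27 + 10))) = 66 - (-43 + 46*(41/(-17))) = 66 - (-43 + 46*(41*(-1/17))) = 66 - (-43 + 46*(-41/17)) = 66 - (-43 - 1886/17) = 66 - 1*(-2617/17) = 66 + 2617/17 = 3739/17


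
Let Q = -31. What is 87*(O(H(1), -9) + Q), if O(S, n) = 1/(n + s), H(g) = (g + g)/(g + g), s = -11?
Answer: -54027/20 ≈ -2701.4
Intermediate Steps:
H(g) = 1 (H(g) = (2*g)/((2*g)) = (2*g)*(1/(2*g)) = 1)
O(S, n) = 1/(-11 + n) (O(S, n) = 1/(n - 11) = 1/(-11 + n))
87*(O(H(1), -9) + Q) = 87*(1/(-11 - 9) - 31) = 87*(1/(-20) - 31) = 87*(-1/20 - 31) = 87*(-621/20) = -54027/20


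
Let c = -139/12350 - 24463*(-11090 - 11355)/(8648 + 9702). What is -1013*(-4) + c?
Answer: 76993114516/2266225 ≈ 33974.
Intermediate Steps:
c = 67810370816/2266225 (c = -139*1/12350 - 24463/(18350/(-22445)) = -139/12350 - 24463/(18350*(-1/22445)) = -139/12350 - 24463/(-3670/4489) = -139/12350 - 24463*(-4489/3670) = -139/12350 + 109814407/3670 = 67810370816/2266225 ≈ 29922.)
-1013*(-4) + c = -1013*(-4) + 67810370816/2266225 = 4052 + 67810370816/2266225 = 76993114516/2266225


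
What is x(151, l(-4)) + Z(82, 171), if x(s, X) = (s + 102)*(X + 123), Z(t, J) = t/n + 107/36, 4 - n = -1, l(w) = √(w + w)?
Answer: 5604907/180 + 506*I*√2 ≈ 31138.0 + 715.59*I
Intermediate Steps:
l(w) = √2*√w (l(w) = √(2*w) = √2*√w)
n = 5 (n = 4 - 1*(-1) = 4 + 1 = 5)
Z(t, J) = 107/36 + t/5 (Z(t, J) = t/5 + 107/36 = 107/36 + t/5)
x(s, X) = (102 + s)*(123 + X)
x(151, l(-4)) + Z(82, 171) = (12546 + 102*(√2*√(-4)) + 123*151 + (√2*√(-4))*151) + (107/36 + (⅕)*82) = (12546 + 102*(√2*(2*I)) + 18573 + (√2*(2*I))*151) + (107/36 + 82/5) = (12546 + 102*(2*I*√2) + 18573 + (2*I*√2)*151) + 3487/180 = (12546 + 204*I*√2 + 18573 + 302*I*√2) + 3487/180 = (31119 + 506*I*√2) + 3487/180 = 5604907/180 + 506*I*√2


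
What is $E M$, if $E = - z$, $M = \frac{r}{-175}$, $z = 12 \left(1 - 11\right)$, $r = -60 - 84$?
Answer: $\frac{3456}{35} \approx 98.743$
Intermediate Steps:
$r = -144$ ($r = -60 - 84 = -144$)
$z = -120$ ($z = 12 \left(-10\right) = -120$)
$M = \frac{144}{175}$ ($M = - \frac{144}{-175} = \left(-144\right) \left(- \frac{1}{175}\right) = \frac{144}{175} \approx 0.82286$)
$E = 120$ ($E = \left(-1\right) \left(-120\right) = 120$)
$E M = 120 \cdot \frac{144}{175} = \frac{3456}{35}$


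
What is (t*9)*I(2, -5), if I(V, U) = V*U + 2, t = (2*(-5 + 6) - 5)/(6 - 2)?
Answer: 54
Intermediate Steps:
t = -¾ (t = (2*1 - 5)/4 = (2 - 5)*(¼) = -3*¼ = -¾ ≈ -0.75000)
I(V, U) = 2 + U*V (I(V, U) = U*V + 2 = 2 + U*V)
(t*9)*I(2, -5) = (-¾*9)*(2 - 5*2) = -27*(2 - 10)/4 = -27/4*(-8) = 54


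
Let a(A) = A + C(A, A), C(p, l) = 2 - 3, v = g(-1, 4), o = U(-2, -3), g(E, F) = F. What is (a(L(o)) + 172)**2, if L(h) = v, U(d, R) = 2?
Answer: 30625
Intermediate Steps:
o = 2
v = 4
L(h) = 4
C(p, l) = -1
a(A) = -1 + A (a(A) = A - 1 = -1 + A)
(a(L(o)) + 172)**2 = ((-1 + 4) + 172)**2 = (3 + 172)**2 = 175**2 = 30625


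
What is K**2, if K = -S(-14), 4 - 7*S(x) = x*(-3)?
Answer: 1444/49 ≈ 29.469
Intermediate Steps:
S(x) = 4/7 + 3*x/7 (S(x) = 4/7 - x*(-3)/7 = 4/7 - (-3)*x/7 = 4/7 + 3*x/7)
K = 38/7 (K = -(4/7 + (3/7)*(-14)) = -(4/7 - 6) = -1*(-38/7) = 38/7 ≈ 5.4286)
K**2 = (38/7)**2 = 1444/49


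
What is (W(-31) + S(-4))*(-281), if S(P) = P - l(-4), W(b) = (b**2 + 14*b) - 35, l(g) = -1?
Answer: -137409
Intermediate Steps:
W(b) = -35 + b**2 + 14*b
S(P) = 1 + P (S(P) = P - 1*(-1) = P + 1 = 1 + P)
(W(-31) + S(-4))*(-281) = ((-35 + (-31)**2 + 14*(-31)) + (1 - 4))*(-281) = ((-35 + 961 - 434) - 3)*(-281) = (492 - 3)*(-281) = 489*(-281) = -137409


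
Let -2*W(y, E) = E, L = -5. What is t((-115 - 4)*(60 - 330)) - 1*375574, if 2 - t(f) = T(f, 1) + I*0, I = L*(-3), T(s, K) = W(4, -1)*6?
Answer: -375575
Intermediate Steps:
W(y, E) = -E/2
T(s, K) = 3 (T(s, K) = -1/2*(-1)*6 = (1/2)*6 = 3)
I = 15 (I = -5*(-3) = 15)
t(f) = -1 (t(f) = 2 - (3 + 15*0) = 2 - (3 + 0) = 2 - 1*3 = 2 - 3 = -1)
t((-115 - 4)*(60 - 330)) - 1*375574 = -1 - 1*375574 = -1 - 375574 = -375575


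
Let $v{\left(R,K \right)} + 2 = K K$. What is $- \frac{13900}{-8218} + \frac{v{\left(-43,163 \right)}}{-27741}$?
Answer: $\frac{11948021}{16283967} \approx 0.73373$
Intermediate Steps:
$v{\left(R,K \right)} = -2 + K^{2}$ ($v{\left(R,K \right)} = -2 + K K = -2 + K^{2}$)
$- \frac{13900}{-8218} + \frac{v{\left(-43,163 \right)}}{-27741} = - \frac{13900}{-8218} + \frac{-2 + 163^{2}}{-27741} = \left(-13900\right) \left(- \frac{1}{8218}\right) + \left(-2 + 26569\right) \left(- \frac{1}{27741}\right) = \frac{6950}{4109} + 26567 \left(- \frac{1}{27741}\right) = \frac{6950}{4109} - \frac{26567}{27741} = \frac{11948021}{16283967}$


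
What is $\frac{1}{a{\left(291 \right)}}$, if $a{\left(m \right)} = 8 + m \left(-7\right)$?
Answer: $- \frac{1}{2029} \approx -0.00049285$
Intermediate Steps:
$a{\left(m \right)} = 8 - 7 m$
$\frac{1}{a{\left(291 \right)}} = \frac{1}{8 - 2037} = \frac{1}{-2029} = - \frac{1}{2029}$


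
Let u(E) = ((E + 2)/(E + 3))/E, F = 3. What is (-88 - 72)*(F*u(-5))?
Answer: 144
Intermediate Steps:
u(E) = (2 + E)/(E*(3 + E)) (u(E) = ((2 + E)/(3 + E))/E = (2 + E)/(E*(3 + E)))
(-88 - 72)*(F*u(-5)) = (-88 - 72)*(3*((2 - 5)/((-5)*(3 - 5)))) = -480*(-1/5*(-3)/(-2)) = -480*(-1/5*(-1/2)*(-3)) = -480*(-3)/10 = -160*(-9/10) = 144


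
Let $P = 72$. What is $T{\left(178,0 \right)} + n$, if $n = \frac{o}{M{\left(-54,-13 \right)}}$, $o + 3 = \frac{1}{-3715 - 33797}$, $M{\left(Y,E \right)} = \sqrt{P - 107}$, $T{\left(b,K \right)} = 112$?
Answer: $112 + \frac{112537 i \sqrt{35}}{1312920} \approx 112.0 + 0.5071 i$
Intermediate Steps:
$M{\left(Y,E \right)} = i \sqrt{35}$ ($M{\left(Y,E \right)} = \sqrt{72 - 107} = \sqrt{-35} = i \sqrt{35}$)
$o = - \frac{112537}{37512}$ ($o = -3 + \frac{1}{-3715 - 33797} = -3 + \frac{1}{-37512} = -3 - \frac{1}{37512} = - \frac{112537}{37512} \approx -3.0$)
$n = \frac{112537 i \sqrt{35}}{1312920}$ ($n = - \frac{112537}{37512 i \sqrt{35}} = - \frac{112537 \left(- \frac{i \sqrt{35}}{35}\right)}{37512} = \frac{112537 i \sqrt{35}}{1312920} \approx 0.5071 i$)
$T{\left(178,0 \right)} + n = 112 + \frac{112537 i \sqrt{35}}{1312920}$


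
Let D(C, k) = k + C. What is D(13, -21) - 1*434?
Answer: -442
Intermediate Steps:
D(C, k) = C + k
D(13, -21) - 1*434 = (13 - 21) - 1*434 = -8 - 434 = -442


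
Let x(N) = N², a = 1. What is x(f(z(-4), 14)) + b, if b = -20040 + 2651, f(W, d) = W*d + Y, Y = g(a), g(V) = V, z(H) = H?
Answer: -14364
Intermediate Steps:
Y = 1
f(W, d) = 1 + W*d (f(W, d) = W*d + 1 = 1 + W*d)
b = -17389
x(f(z(-4), 14)) + b = (1 - 4*14)² - 17389 = (1 - 56)² - 17389 = (-55)² - 17389 = 3025 - 17389 = -14364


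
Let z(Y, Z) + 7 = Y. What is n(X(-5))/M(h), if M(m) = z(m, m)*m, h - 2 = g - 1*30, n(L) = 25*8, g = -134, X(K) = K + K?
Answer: 100/13689 ≈ 0.0073051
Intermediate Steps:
z(Y, Z) = -7 + Y
X(K) = 2*K
n(L) = 200
h = -162 (h = 2 + (-134 - 1*30) = 2 + (-134 - 30) = 2 - 164 = -162)
M(m) = m*(-7 + m) (M(m) = (-7 + m)*m = m*(-7 + m))
n(X(-5))/M(h) = 200/((-162*(-7 - 162))) = 200/((-162*(-169))) = 200/27378 = 200*(1/27378) = 100/13689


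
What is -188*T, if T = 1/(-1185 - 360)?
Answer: 188/1545 ≈ 0.12168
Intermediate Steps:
T = -1/1545 (T = 1/(-1545) = -1/1545 ≈ -0.00064725)
-188*T = -188*(-1/1545) = 188/1545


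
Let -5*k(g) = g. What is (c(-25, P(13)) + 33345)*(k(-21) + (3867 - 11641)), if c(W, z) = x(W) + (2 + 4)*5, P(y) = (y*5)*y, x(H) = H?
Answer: -259122830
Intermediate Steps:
k(g) = -g/5
P(y) = 5*y**2 (P(y) = (5*y)*y = 5*y**2)
c(W, z) = 30 + W (c(W, z) = W + (2 + 4)*5 = W + 6*5 = W + 30 = 30 + W)
(c(-25, P(13)) + 33345)*(k(-21) + (3867 - 11641)) = ((30 - 25) + 33345)*(-1/5*(-21) + (3867 - 11641)) = (5 + 33345)*(21/5 - 7774) = 33350*(-38849/5) = -259122830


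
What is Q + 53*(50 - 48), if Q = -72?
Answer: 34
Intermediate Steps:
Q + 53*(50 - 48) = -72 + 53*(50 - 48) = -72 + 53*2 = -72 + 106 = 34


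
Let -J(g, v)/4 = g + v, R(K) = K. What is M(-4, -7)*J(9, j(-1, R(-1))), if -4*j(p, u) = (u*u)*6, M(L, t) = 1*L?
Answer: 120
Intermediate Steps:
M(L, t) = L
j(p, u) = -3*u²/2 (j(p, u) = -u*u*6/4 = -u²*6/4 = -3*u²/2)
J(g, v) = -4*g - 4*v (J(g, v) = -4*(g + v) = -4*g - 4*v)
M(-4, -7)*J(9, j(-1, R(-1))) = -4*(-4*9 - (-6)*(-1)²) = -4*(-36 - (-6)) = -4*(-36 - 4*(-3/2)) = -4*(-36 + 6) = -4*(-30) = 120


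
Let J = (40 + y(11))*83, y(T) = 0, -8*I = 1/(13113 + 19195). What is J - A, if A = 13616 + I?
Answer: -2661145343/258464 ≈ -10296.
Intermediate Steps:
I = -1/258464 (I = -1/(8*(13113 + 19195)) = -⅛/32308 = -⅛*1/32308 = -1/258464 ≈ -3.8690e-6)
J = 3320 (J = (40 + 0)*83 = 40*83 = 3320)
A = 3519245823/258464 (A = 13616 - 1/258464 = 3519245823/258464 ≈ 13616.)
J - A = 3320 - 1*3519245823/258464 = 3320 - 3519245823/258464 = -2661145343/258464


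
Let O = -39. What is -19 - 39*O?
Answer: 1502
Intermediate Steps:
-19 - 39*O = -19 - 39*(-39) = -19 + 1521 = 1502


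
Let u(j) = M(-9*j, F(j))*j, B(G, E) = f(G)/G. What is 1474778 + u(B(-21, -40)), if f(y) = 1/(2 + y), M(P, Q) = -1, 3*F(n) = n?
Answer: 588436421/399 ≈ 1.4748e+6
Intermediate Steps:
F(n) = n/3
B(G, E) = 1/(G*(2 + G)) (B(G, E) = 1/((2 + G)*G) = 1/(G*(2 + G)))
u(j) = -j
1474778 + u(B(-21, -40)) = 1474778 - 1/((-21)*(2 - 21)) = 1474778 - (-1)/(21*(-19)) = 1474778 - (-1)*(-1)/(21*19) = 1474778 - 1*1/399 = 1474778 - 1/399 = 588436421/399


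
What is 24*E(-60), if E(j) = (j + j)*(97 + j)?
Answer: -106560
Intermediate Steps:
E(j) = 2*j*(97 + j) (E(j) = (2*j)*(97 + j) = 2*j*(97 + j))
24*E(-60) = 24*(2*(-60)*(97 - 60)) = 24*(2*(-60)*37) = 24*(-4440) = -106560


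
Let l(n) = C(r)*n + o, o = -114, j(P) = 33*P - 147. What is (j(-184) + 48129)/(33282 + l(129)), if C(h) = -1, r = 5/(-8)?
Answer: 13970/11013 ≈ 1.2685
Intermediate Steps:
r = -5/8 (r = 5*(-1/8) = -5/8 ≈ -0.62500)
j(P) = -147 + 33*P
l(n) = -114 - n (l(n) = -n - 114 = -114 - n)
(j(-184) + 48129)/(33282 + l(129)) = ((-147 + 33*(-184)) + 48129)/(33282 + (-114 - 1*129)) = ((-147 - 6072) + 48129)/(33282 + (-114 - 129)) = (-6219 + 48129)/(33282 - 243) = 41910/33039 = 41910*(1/33039) = 13970/11013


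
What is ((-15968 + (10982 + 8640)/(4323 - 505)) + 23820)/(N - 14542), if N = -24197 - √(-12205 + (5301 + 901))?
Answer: -193685689727/954955693572 + 14999279*I*√667/954955693572 ≈ -0.20282 + 0.00040565*I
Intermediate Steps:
N = -24197 - 3*I*√667 (N = -24197 - √(-12205 + 6202) = -24197 - √(-6003) = -24197 - 3*I*√667 ≈ -24197.0 - 77.479*I)
((-15968 + (10982 + 8640)/(4323 - 505)) + 23820)/(N - 14542) = ((-15968 + (10982 + 8640)/(4323 - 505)) + 23820)/((-24197 - 3*I*√667) - 14542) = ((-15968 + 19622/3818) + 23820)/(-38739 - 3*I*√667) = ((-15968 + 19622*(1/3818)) + 23820)/(-38739 - 3*I*√667) = ((-15968 + 9811/1909) + 23820)/(-38739 - 3*I*√667) = (-30473101/1909 + 23820)/(-38739 - 3*I*√667) = 14999279/(1909*(-38739 - 3*I*√667))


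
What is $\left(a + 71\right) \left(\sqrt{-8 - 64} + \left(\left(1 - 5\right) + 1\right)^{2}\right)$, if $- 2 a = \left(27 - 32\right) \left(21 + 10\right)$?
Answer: $\frac{2673}{2} + 891 i \sqrt{2} \approx 1336.5 + 1260.1 i$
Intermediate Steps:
$a = \frac{155}{2}$ ($a = - \frac{\left(27 - 32\right) \left(21 + 10\right)}{2} = - \frac{\left(-5\right) 31}{2} = \left(- \frac{1}{2}\right) \left(-155\right) = \frac{155}{2} \approx 77.5$)
$\left(a + 71\right) \left(\sqrt{-8 - 64} + \left(\left(1 - 5\right) + 1\right)^{2}\right) = \left(\frac{155}{2} + 71\right) \left(\sqrt{-8 - 64} + \left(\left(1 - 5\right) + 1\right)^{2}\right) = \frac{297 \left(\sqrt{-72} + \left(\left(1 - 5\right) + 1\right)^{2}\right)}{2} = \frac{297 \left(6 i \sqrt{2} + \left(-4 + 1\right)^{2}\right)}{2} = \frac{297 \left(6 i \sqrt{2} + \left(-3\right)^{2}\right)}{2} = \frac{297 \left(6 i \sqrt{2} + 9\right)}{2} = \frac{297 \left(9 + 6 i \sqrt{2}\right)}{2} = \frac{2673}{2} + 891 i \sqrt{2}$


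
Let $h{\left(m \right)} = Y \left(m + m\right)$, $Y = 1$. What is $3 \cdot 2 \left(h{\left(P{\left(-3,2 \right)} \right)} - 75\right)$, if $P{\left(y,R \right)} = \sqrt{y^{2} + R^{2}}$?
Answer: $-450 + 12 \sqrt{13} \approx -406.73$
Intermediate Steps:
$P{\left(y,R \right)} = \sqrt{R^{2} + y^{2}}$
$h{\left(m \right)} = 2 m$ ($h{\left(m \right)} = 1 \left(m + m\right) = 1 \cdot 2 m = 2 m$)
$3 \cdot 2 \left(h{\left(P{\left(-3,2 \right)} \right)} - 75\right) = 3 \cdot 2 \left(2 \sqrt{2^{2} + \left(-3\right)^{2}} - 75\right) = 6 \left(2 \sqrt{4 + 9} - 75\right) = 6 \left(2 \sqrt{13} - 75\right) = 6 \left(-75 + 2 \sqrt{13}\right) = -450 + 12 \sqrt{13}$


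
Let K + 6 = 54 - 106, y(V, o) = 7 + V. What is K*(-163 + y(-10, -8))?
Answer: 9628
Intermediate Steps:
K = -58 (K = -6 + (54 - 106) = -6 - 52 = -58)
K*(-163 + y(-10, -8)) = -58*(-163 + (7 - 10)) = -58*(-163 - 3) = -58*(-166) = 9628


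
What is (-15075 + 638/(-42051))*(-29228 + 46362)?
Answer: -10861576079042/42051 ≈ -2.5830e+8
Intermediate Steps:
(-15075 + 638/(-42051))*(-29228 + 46362) = (-15075 + 638*(-1/42051))*17134 = (-15075 - 638/42051)*17134 = -633919463/42051*17134 = -10861576079042/42051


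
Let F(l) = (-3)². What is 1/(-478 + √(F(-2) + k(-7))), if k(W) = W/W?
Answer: -239/114237 - √10/228474 ≈ -0.0021060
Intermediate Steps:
F(l) = 9
k(W) = 1
1/(-478 + √(F(-2) + k(-7))) = 1/(-478 + √(9 + 1)) = 1/(-478 + √10)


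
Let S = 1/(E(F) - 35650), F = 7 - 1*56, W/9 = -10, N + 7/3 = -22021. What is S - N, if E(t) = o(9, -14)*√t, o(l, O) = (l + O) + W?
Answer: 3359962690952/152563767 + 133*I/254272945 ≈ 22023.0 + 5.2306e-7*I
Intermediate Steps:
N = -66070/3 (N = -7/3 - 22021 = -66070/3 ≈ -22023.)
W = -90 (W = 9*(-10) = -90)
F = -49 (F = 7 - 56 = -49)
o(l, O) = -90 + O + l (o(l, O) = (l + O) - 90 = (O + l) - 90 = -90 + O + l)
E(t) = -95*√t (E(t) = (-90 - 14 + 9)*√t = -95*√t)
S = (-35650 + 665*I)/1271364725 (S = 1/(-665*I - 35650) = 1/(-35650 - 665*I) = (-35650 + 665*I)/1271364725 ≈ -2.8041e-5 + 5.2306e-7*I)
S - N = (-1426/50854589 + 133*I/254272945) - 1*(-66070/3) = (-1426/50854589 + 133*I/254272945) + 66070/3 = 3359962690952/152563767 + 133*I/254272945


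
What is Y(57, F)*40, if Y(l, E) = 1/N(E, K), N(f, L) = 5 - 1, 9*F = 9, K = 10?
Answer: 10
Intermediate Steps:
F = 1 (F = (1/9)*9 = 1)
N(f, L) = 4
Y(l, E) = 1/4
Y(57, F)*40 = (1/4)*40 = 10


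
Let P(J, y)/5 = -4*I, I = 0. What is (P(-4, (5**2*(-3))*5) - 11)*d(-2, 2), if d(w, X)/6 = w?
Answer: 132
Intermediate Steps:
d(w, X) = 6*w
P(J, y) = 0 (P(J, y) = 5*(-4*0) = 5*0 = 0)
(P(-4, (5**2*(-3))*5) - 11)*d(-2, 2) = (0 - 11)*(6*(-2)) = -11*(-12) = 132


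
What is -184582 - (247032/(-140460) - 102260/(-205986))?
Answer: -222518182466582/1205533065 ≈ -1.8458e+5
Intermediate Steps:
-184582 - (247032/(-140460) - 102260/(-205986)) = -184582 - (247032*(-1/140460) - 102260*(-1/205986)) = -184582 - (-20586/11705 + 51130/102993) = -184582 - 1*(-1521737248/1205533065) = -184582 + 1521737248/1205533065 = -222518182466582/1205533065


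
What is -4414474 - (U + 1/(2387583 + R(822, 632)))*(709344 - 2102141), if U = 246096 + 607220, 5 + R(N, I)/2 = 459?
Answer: 405528767379327485/341213 ≈ 1.1885e+12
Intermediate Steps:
R(N, I) = 908 (R(N, I) = -10 + 2*459 = -10 + 918 = 908)
U = 853316
-4414474 - (U + 1/(2387583 + R(822, 632)))*(709344 - 2102141) = -4414474 - (853316 + 1/(2387583 + 908))*(709344 - 2102141) = -4414474 - (853316 + 1/2388491)*(-1392797) = -4414474 - 2038137586157*(-1392797)/2388491 = -4414474 - 1*(-405530273655244447/341213) = -4414474 + 405530273655244447/341213 = 405528767379327485/341213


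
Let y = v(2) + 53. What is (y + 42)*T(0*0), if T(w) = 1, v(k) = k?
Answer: 97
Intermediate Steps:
y = 55 (y = 2 + 53 = 55)
(y + 42)*T(0*0) = (55 + 42)*1 = 97*1 = 97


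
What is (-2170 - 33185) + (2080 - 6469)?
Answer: -39744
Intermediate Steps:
(-2170 - 33185) + (2080 - 6469) = -35355 - 4389 = -39744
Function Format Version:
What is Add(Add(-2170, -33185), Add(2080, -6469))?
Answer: -39744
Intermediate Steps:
Add(Add(-2170, -33185), Add(2080, -6469)) = Add(-35355, -4389) = -39744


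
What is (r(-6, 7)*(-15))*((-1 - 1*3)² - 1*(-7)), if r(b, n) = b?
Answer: 2070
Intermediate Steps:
(r(-6, 7)*(-15))*((-1 - 1*3)² - 1*(-7)) = (-6*(-15))*((-1 - 1*3)² - 1*(-7)) = 90*((-1 - 3)² + 7) = 90*((-4)² + 7) = 90*(16 + 7) = 90*23 = 2070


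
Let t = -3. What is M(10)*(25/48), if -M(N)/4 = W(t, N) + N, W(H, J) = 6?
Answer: -100/3 ≈ -33.333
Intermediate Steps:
M(N) = -24 - 4*N (M(N) = -4*(6 + N) = -24 - 4*N)
M(10)*(25/48) = (-24 - 4*10)*(25/48) = (-24 - 40)*(25*(1/48)) = -64*25/48 = -100/3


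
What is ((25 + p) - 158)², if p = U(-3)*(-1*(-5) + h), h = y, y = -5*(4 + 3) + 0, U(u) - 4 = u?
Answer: 26569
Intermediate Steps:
U(u) = 4 + u
y = -35 (y = -5*7 + 0 = -35 + 0 = -35)
h = -35
p = -30 (p = (4 - 3)*(-1*(-5) - 35) = 1*(5 - 35) = 1*(-30) = -30)
((25 + p) - 158)² = ((25 - 30) - 158)² = (-5 - 158)² = (-163)² = 26569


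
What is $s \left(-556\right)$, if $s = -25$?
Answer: $13900$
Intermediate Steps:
$s \left(-556\right) = \left(-25\right) \left(-556\right) = 13900$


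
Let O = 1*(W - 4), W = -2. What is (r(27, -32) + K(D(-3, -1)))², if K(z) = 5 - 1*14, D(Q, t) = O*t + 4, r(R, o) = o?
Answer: 1681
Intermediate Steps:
O = -6 (O = 1*(-2 - 4) = 1*(-6) = -6)
D(Q, t) = 4 - 6*t (D(Q, t) = -6*t + 4 = 4 - 6*t)
K(z) = -9 (K(z) = 5 - 14 = -9)
(r(27, -32) + K(D(-3, -1)))² = (-32 - 9)² = (-41)² = 1681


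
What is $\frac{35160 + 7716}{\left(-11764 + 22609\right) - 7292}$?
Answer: $\frac{42876}{3553} \approx 12.068$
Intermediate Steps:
$\frac{35160 + 7716}{\left(-11764 + 22609\right) - 7292} = \frac{42876}{10845 - 7292} = \frac{42876}{3553}$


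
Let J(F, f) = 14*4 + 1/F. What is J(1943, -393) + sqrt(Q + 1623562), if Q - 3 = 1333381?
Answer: 108809/1943 + sqrt(2956946) ≈ 1775.6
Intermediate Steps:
Q = 1333384 (Q = 3 + 1333381 = 1333384)
J(F, f) = 56 + 1/F
J(1943, -393) + sqrt(Q + 1623562) = (56 + 1/1943) + sqrt(1333384 + 1623562) = (56 + 1/1943) + sqrt(2956946) = 108809/1943 + sqrt(2956946)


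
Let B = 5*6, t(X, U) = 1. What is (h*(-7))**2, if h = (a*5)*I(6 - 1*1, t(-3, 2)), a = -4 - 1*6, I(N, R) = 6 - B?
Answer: 70560000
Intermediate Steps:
B = 30
I(N, R) = -24 (I(N, R) = 6 - 1*30 = 6 - 30 = -24)
a = -10 (a = -4 - 6 = -10)
h = 1200 (h = -10*5*(-24) = -50*(-24) = 1200)
(h*(-7))**2 = (1200*(-7))**2 = (-8400)**2 = 70560000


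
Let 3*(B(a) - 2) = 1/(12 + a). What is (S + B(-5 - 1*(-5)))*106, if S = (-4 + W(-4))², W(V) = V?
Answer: 125981/18 ≈ 6998.9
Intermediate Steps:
S = 64 (S = (-4 - 4)² = (-8)² = 64)
B(a) = 2 + 1/(3*(12 + a))
(S + B(-5 - 1*(-5)))*106 = (64 + (73 + 6*(-5 - 1*(-5)))/(3*(12 + (-5 - 1*(-5)))))*106 = (64 + (73 + 6*(-5 + 5))/(3*(12 + (-5 + 5))))*106 = (64 + (73 + 6*0)/(3*(12 + 0)))*106 = (64 + (⅓)*(73 + 0)/12)*106 = (64 + (⅓)*(1/12)*73)*106 = (64 + 73/36)*106 = (2377/36)*106 = 125981/18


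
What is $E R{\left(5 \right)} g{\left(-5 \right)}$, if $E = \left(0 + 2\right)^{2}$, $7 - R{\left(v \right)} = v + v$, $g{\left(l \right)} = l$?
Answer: $60$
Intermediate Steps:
$R{\left(v \right)} = 7 - 2 v$ ($R{\left(v \right)} = 7 - \left(v + v\right) = 7 - 2 v$)
$E = 4$ ($E = 2^{2} = 4$)
$E R{\left(5 \right)} g{\left(-5 \right)} = 4 \left(7 - 10\right) \left(-5\right) = 4 \left(-3\right) \left(-5\right) = \left(-12\right) \left(-5\right) = 60$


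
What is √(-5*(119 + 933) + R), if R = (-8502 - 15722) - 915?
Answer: I*√30399 ≈ 174.35*I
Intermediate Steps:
R = -25139 (R = -24224 - 915 = -25139)
√(-5*(119 + 933) + R) = √(-5*(119 + 933) - 25139) = √(-5*1052 - 25139) = √(-5260 - 25139) = √(-30399) = I*√30399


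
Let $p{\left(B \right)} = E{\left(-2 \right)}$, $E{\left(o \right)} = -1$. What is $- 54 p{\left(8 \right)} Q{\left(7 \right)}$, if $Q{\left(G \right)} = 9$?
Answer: $486$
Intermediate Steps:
$p{\left(B \right)} = -1$
$- 54 p{\left(8 \right)} Q{\left(7 \right)} = \left(-54\right) \left(-1\right) 9 = 54 \cdot 9 = 486$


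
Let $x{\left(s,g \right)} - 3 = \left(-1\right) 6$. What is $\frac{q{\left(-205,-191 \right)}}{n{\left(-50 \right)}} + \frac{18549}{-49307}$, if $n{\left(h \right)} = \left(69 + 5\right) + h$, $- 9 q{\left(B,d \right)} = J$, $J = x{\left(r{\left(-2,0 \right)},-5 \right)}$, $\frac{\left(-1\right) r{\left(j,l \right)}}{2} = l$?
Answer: $- \frac{1286221}{3550104} \approx -0.36231$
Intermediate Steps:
$r{\left(j,l \right)} = - 2 l$
$x{\left(s,g \right)} = -3$ ($x{\left(s,g \right)} = 3 - 6 = -3$)
$J = -3$
$q{\left(B,d \right)} = \frac{1}{3}$ ($q{\left(B,d \right)} = \left(- \frac{1}{9}\right) \left(-3\right) = \frac{1}{3}$)
$n{\left(h \right)} = 74 + h$
$\frac{q{\left(-205,-191 \right)}}{n{\left(-50 \right)}} + \frac{18549}{-49307} = \frac{1}{3 \left(74 - 50\right)} + \frac{18549}{-49307} = \frac{1}{3 \cdot 24} + 18549 \left(- \frac{1}{49307}\right) = \frac{1}{3} \cdot \frac{1}{24} - \frac{18549}{49307} = \frac{1}{72} - \frac{18549}{49307} = - \frac{1286221}{3550104}$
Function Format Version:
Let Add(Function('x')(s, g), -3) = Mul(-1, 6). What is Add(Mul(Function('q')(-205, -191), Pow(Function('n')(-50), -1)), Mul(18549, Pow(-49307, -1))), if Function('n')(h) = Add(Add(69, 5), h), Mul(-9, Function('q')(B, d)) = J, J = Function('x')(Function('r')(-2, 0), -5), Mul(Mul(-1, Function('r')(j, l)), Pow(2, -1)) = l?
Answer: Rational(-1286221, 3550104) ≈ -0.36231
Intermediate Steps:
Function('r')(j, l) = Mul(-2, l)
Function('x')(s, g) = -3 (Function('x')(s, g) = Add(3, Mul(-1, 6)) = Add(3, -6) = -3)
J = -3
Function('q')(B, d) = Rational(1, 3) (Function('q')(B, d) = Mul(Rational(-1, 9), -3) = Rational(1, 3))
Function('n')(h) = Add(74, h)
Add(Mul(Function('q')(-205, -191), Pow(Function('n')(-50), -1)), Mul(18549, Pow(-49307, -1))) = Add(Mul(Rational(1, 3), Pow(Add(74, -50), -1)), Mul(18549, Pow(-49307, -1))) = Add(Mul(Rational(1, 3), Pow(24, -1)), Mul(18549, Rational(-1, 49307))) = Add(Mul(Rational(1, 3), Rational(1, 24)), Rational(-18549, 49307)) = Add(Rational(1, 72), Rational(-18549, 49307)) = Rational(-1286221, 3550104)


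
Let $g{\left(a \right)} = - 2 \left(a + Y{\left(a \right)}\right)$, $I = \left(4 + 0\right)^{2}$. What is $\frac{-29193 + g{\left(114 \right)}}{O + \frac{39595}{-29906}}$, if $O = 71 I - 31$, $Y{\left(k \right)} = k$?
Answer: $- \frac{886682994}{33006535} \approx -26.864$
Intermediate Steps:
$I = 16$ ($I = 4^{2} = 16$)
$g{\left(a \right)} = - 4 a$ ($g{\left(a \right)} = - 2 \left(a + a\right) = - 2 \cdot 2 a = - 4 a$)
$O = 1105$ ($O = 71 \cdot 16 - 31 = 1136 - 31 = 1105$)
$\frac{-29193 + g{\left(114 \right)}}{O + \frac{39595}{-29906}} = \frac{-29193 - 456}{1105 + \frac{39595}{-29906}} = \frac{-29193 - 456}{1105 + 39595 \left(- \frac{1}{29906}\right)} = - \frac{29649}{1105 - \frac{39595}{29906}} = - \frac{29649}{\frac{33006535}{29906}} = \left(-29649\right) \frac{29906}{33006535} = - \frac{886682994}{33006535}$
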